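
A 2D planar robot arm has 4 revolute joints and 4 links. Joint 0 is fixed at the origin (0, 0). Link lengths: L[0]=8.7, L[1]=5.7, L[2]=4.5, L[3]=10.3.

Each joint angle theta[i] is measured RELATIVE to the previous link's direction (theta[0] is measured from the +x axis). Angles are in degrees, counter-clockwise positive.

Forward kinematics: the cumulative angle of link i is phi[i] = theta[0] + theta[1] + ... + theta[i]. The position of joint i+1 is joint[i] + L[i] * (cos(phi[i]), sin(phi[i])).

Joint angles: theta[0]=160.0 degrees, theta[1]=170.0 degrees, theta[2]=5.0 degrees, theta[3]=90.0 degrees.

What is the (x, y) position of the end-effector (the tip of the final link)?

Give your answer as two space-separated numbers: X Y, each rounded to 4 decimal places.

joint[0] = (0.0000, 0.0000)  (base)
link 0: phi[0] = 160 = 160 deg
  cos(160 deg) = -0.9397, sin(160 deg) = 0.3420
  joint[1] = (0.0000, 0.0000) + 8.7 * (-0.9397, 0.3420) = (0.0000 + -8.1753, 0.0000 + 2.9756) = (-8.1753, 2.9756)
link 1: phi[1] = 160 + 170 = 330 deg
  cos(330 deg) = 0.8660, sin(330 deg) = -0.5000
  joint[2] = (-8.1753, 2.9756) + 5.7 * (0.8660, -0.5000) = (-8.1753 + 4.9363, 2.9756 + -2.8500) = (-3.2390, 0.1256)
link 2: phi[2] = 160 + 170 + 5 = 335 deg
  cos(335 deg) = 0.9063, sin(335 deg) = -0.4226
  joint[3] = (-3.2390, 0.1256) + 4.5 * (0.9063, -0.4226) = (-3.2390 + 4.0784, 0.1256 + -1.9018) = (0.8394, -1.7762)
link 3: phi[3] = 160 + 170 + 5 + 90 = 425 deg
  cos(425 deg) = 0.4226, sin(425 deg) = 0.9063
  joint[4] = (0.8394, -1.7762) + 10.3 * (0.4226, 0.9063) = (0.8394 + 4.3530, -1.7762 + 9.3350) = (5.1924, 7.5588)
End effector: (5.1924, 7.5588)

Answer: 5.1924 7.5588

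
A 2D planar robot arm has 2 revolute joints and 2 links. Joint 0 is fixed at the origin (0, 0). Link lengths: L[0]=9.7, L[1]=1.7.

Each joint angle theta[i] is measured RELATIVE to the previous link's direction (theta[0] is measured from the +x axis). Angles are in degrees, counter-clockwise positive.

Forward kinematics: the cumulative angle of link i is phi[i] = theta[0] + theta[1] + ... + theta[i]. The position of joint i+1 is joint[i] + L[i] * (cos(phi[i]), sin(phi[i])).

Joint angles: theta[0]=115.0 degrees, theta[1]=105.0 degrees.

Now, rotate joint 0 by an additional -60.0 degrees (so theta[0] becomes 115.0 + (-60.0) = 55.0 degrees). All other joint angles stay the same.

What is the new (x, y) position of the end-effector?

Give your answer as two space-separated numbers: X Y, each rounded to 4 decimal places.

joint[0] = (0.0000, 0.0000)  (base)
link 0: phi[0] = 55 = 55 deg
  cos(55 deg) = 0.5736, sin(55 deg) = 0.8192
  joint[1] = (0.0000, 0.0000) + 9.7 * (0.5736, 0.8192) = (0.0000 + 5.5637, 0.0000 + 7.9458) = (5.5637, 7.9458)
link 1: phi[1] = 55 + 105 = 160 deg
  cos(160 deg) = -0.9397, sin(160 deg) = 0.3420
  joint[2] = (5.5637, 7.9458) + 1.7 * (-0.9397, 0.3420) = (5.5637 + -1.5975, 7.9458 + 0.5814) = (3.9662, 8.5272)
End effector: (3.9662, 8.5272)

Answer: 3.9662 8.5272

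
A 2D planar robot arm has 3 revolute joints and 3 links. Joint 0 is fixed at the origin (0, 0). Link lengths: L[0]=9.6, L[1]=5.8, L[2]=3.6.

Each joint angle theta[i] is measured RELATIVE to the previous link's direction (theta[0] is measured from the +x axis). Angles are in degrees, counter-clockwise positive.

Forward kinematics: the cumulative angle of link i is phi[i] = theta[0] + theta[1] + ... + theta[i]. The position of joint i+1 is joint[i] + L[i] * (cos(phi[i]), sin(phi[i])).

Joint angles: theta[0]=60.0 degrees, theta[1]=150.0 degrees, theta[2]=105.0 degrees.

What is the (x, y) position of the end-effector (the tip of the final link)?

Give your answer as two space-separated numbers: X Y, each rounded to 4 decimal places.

joint[0] = (0.0000, 0.0000)  (base)
link 0: phi[0] = 60 = 60 deg
  cos(60 deg) = 0.5000, sin(60 deg) = 0.8660
  joint[1] = (0.0000, 0.0000) + 9.6 * (0.5000, 0.8660) = (0.0000 + 4.8000, 0.0000 + 8.3138) = (4.8000, 8.3138)
link 1: phi[1] = 60 + 150 = 210 deg
  cos(210 deg) = -0.8660, sin(210 deg) = -0.5000
  joint[2] = (4.8000, 8.3138) + 5.8 * (-0.8660, -0.5000) = (4.8000 + -5.0229, 8.3138 + -2.9000) = (-0.2229, 5.4138)
link 2: phi[2] = 60 + 150 + 105 = 315 deg
  cos(315 deg) = 0.7071, sin(315 deg) = -0.7071
  joint[3] = (-0.2229, 5.4138) + 3.6 * (0.7071, -0.7071) = (-0.2229 + 2.5456, 5.4138 + -2.5456) = (2.3226, 2.8683)
End effector: (2.3226, 2.8683)

Answer: 2.3226 2.8683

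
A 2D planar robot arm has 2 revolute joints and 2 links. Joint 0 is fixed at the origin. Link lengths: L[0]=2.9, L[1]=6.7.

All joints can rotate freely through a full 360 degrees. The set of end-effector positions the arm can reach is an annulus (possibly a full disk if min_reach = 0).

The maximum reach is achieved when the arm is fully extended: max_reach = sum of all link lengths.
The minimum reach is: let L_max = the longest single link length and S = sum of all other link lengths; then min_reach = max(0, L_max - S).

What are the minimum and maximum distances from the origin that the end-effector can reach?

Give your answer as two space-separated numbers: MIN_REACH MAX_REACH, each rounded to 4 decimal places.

Link lengths: [2.9, 6.7]
max_reach = 2.9 + 6.7 = 9.6
L_max = max([2.9, 6.7]) = 6.7
S (sum of others) = 9.6 - 6.7 = 2.9
min_reach = max(0, 6.7 - 2.9) = max(0, 3.8) = 3.8

Answer: 3.8000 9.6000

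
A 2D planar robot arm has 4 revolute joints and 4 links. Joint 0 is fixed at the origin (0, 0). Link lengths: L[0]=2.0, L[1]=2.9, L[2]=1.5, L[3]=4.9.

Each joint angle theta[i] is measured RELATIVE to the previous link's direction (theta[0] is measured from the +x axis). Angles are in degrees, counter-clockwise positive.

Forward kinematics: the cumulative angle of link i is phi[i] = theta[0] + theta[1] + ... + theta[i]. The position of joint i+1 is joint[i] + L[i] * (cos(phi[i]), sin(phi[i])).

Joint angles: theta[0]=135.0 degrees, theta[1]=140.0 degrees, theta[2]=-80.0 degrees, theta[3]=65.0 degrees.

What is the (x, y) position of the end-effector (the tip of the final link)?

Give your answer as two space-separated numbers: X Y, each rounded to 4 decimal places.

Answer: -3.4612 -6.6885

Derivation:
joint[0] = (0.0000, 0.0000)  (base)
link 0: phi[0] = 135 = 135 deg
  cos(135 deg) = -0.7071, sin(135 deg) = 0.7071
  joint[1] = (0.0000, 0.0000) + 2 * (-0.7071, 0.7071) = (0.0000 + -1.4142, 0.0000 + 1.4142) = (-1.4142, 1.4142)
link 1: phi[1] = 135 + 140 = 275 deg
  cos(275 deg) = 0.0872, sin(275 deg) = -0.9962
  joint[2] = (-1.4142, 1.4142) + 2.9 * (0.0872, -0.9962) = (-1.4142 + 0.2528, 1.4142 + -2.8890) = (-1.1615, -1.4748)
link 2: phi[2] = 135 + 140 + -80 = 195 deg
  cos(195 deg) = -0.9659, sin(195 deg) = -0.2588
  joint[3] = (-1.1615, -1.4748) + 1.5 * (-0.9659, -0.2588) = (-1.1615 + -1.4489, -1.4748 + -0.3882) = (-2.6104, -1.8630)
link 3: phi[3] = 135 + 140 + -80 + 65 = 260 deg
  cos(260 deg) = -0.1736, sin(260 deg) = -0.9848
  joint[4] = (-2.6104, -1.8630) + 4.9 * (-0.1736, -0.9848) = (-2.6104 + -0.8509, -1.8630 + -4.8256) = (-3.4612, -6.6885)
End effector: (-3.4612, -6.6885)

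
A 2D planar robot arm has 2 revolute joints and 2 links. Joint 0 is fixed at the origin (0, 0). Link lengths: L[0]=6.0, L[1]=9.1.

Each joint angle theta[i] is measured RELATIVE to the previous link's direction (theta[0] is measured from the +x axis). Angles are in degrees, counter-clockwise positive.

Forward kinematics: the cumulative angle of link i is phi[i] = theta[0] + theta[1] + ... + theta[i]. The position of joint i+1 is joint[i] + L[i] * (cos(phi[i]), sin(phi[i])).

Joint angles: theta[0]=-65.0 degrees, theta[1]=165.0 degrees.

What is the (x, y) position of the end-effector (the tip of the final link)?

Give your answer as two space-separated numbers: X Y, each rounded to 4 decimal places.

joint[0] = (0.0000, 0.0000)  (base)
link 0: phi[0] = -65 = -65 deg
  cos(-65 deg) = 0.4226, sin(-65 deg) = -0.9063
  joint[1] = (0.0000, 0.0000) + 6 * (0.4226, -0.9063) = (0.0000 + 2.5357, 0.0000 + -5.4378) = (2.5357, -5.4378)
link 1: phi[1] = -65 + 165 = 100 deg
  cos(100 deg) = -0.1736, sin(100 deg) = 0.9848
  joint[2] = (2.5357, -5.4378) + 9.1 * (-0.1736, 0.9848) = (2.5357 + -1.5802, -5.4378 + 8.9618) = (0.9555, 3.5239)
End effector: (0.9555, 3.5239)

Answer: 0.9555 3.5239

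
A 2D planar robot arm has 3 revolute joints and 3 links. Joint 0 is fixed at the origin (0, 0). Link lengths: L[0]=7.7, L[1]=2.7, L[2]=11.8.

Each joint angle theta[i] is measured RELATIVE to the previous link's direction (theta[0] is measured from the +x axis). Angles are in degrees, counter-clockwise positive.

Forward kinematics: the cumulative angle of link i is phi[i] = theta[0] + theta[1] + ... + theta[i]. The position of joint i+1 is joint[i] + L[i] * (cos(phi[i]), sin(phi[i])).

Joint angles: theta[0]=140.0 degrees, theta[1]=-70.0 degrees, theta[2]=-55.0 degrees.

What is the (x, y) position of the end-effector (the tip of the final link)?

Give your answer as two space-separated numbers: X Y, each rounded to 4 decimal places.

Answer: 6.4228 10.5407

Derivation:
joint[0] = (0.0000, 0.0000)  (base)
link 0: phi[0] = 140 = 140 deg
  cos(140 deg) = -0.7660, sin(140 deg) = 0.6428
  joint[1] = (0.0000, 0.0000) + 7.7 * (-0.7660, 0.6428) = (0.0000 + -5.8985, 0.0000 + 4.9495) = (-5.8985, 4.9495)
link 1: phi[1] = 140 + -70 = 70 deg
  cos(70 deg) = 0.3420, sin(70 deg) = 0.9397
  joint[2] = (-5.8985, 4.9495) + 2.7 * (0.3420, 0.9397) = (-5.8985 + 0.9235, 4.9495 + 2.5372) = (-4.9751, 7.4866)
link 2: phi[2] = 140 + -70 + -55 = 15 deg
  cos(15 deg) = 0.9659, sin(15 deg) = 0.2588
  joint[3] = (-4.9751, 7.4866) + 11.8 * (0.9659, 0.2588) = (-4.9751 + 11.3979, 7.4866 + 3.0541) = (6.4228, 10.5407)
End effector: (6.4228, 10.5407)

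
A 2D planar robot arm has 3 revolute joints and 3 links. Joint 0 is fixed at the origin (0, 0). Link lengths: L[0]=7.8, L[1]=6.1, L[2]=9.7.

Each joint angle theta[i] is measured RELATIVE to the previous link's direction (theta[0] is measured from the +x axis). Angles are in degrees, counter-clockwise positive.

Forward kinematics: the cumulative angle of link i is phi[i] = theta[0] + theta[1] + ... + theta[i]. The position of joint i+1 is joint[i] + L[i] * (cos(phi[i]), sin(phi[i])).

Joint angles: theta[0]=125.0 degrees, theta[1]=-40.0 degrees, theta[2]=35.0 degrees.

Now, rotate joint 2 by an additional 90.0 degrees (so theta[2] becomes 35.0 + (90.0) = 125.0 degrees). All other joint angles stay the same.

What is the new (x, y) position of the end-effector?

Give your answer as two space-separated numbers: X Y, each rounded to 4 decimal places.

joint[0] = (0.0000, 0.0000)  (base)
link 0: phi[0] = 125 = 125 deg
  cos(125 deg) = -0.5736, sin(125 deg) = 0.8192
  joint[1] = (0.0000, 0.0000) + 7.8 * (-0.5736, 0.8192) = (0.0000 + -4.4739, 0.0000 + 6.3894) = (-4.4739, 6.3894)
link 1: phi[1] = 125 + -40 = 85 deg
  cos(85 deg) = 0.0872, sin(85 deg) = 0.9962
  joint[2] = (-4.4739, 6.3894) + 6.1 * (0.0872, 0.9962) = (-4.4739 + 0.5317, 6.3894 + 6.0768) = (-3.9422, 12.4662)
link 2: phi[2] = 125 + -40 + 125 = 210 deg
  cos(210 deg) = -0.8660, sin(210 deg) = -0.5000
  joint[3] = (-3.9422, 12.4662) + 9.7 * (-0.8660, -0.5000) = (-3.9422 + -8.4004, 12.4662 + -4.8500) = (-12.3427, 7.6162)
End effector: (-12.3427, 7.6162)

Answer: -12.3427 7.6162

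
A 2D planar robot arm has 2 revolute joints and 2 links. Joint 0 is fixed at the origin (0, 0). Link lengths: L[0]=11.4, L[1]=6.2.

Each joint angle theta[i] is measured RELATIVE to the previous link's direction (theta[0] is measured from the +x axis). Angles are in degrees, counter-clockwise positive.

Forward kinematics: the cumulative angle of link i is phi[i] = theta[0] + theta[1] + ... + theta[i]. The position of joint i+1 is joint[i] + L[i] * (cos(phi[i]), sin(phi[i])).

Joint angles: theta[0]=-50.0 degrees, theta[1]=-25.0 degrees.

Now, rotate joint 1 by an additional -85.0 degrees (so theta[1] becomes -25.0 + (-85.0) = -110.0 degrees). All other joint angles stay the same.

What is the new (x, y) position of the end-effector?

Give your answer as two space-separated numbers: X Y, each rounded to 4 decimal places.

Answer: 1.5017 -10.8534

Derivation:
joint[0] = (0.0000, 0.0000)  (base)
link 0: phi[0] = -50 = -50 deg
  cos(-50 deg) = 0.6428, sin(-50 deg) = -0.7660
  joint[1] = (0.0000, 0.0000) + 11.4 * (0.6428, -0.7660) = (0.0000 + 7.3278, 0.0000 + -8.7329) = (7.3278, -8.7329)
link 1: phi[1] = -50 + -110 = -160 deg
  cos(-160 deg) = -0.9397, sin(-160 deg) = -0.3420
  joint[2] = (7.3278, -8.7329) + 6.2 * (-0.9397, -0.3420) = (7.3278 + -5.8261, -8.7329 + -2.1205) = (1.5017, -10.8534)
End effector: (1.5017, -10.8534)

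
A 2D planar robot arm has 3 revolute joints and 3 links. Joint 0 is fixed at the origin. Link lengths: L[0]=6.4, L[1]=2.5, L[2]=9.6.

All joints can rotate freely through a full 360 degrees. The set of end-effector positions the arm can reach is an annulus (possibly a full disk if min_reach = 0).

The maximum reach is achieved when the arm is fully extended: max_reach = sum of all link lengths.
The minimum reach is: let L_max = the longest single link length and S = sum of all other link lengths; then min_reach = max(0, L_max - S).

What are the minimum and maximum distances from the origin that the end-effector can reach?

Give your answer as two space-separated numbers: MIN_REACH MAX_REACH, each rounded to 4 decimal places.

Link lengths: [6.4, 2.5, 9.6]
max_reach = 6.4 + 2.5 + 9.6 = 18.5
L_max = max([6.4, 2.5, 9.6]) = 9.6
S (sum of others) = 18.5 - 9.6 = 8.9
min_reach = max(0, 9.6 - 8.9) = max(0, 0.7) = 0.7

Answer: 0.7000 18.5000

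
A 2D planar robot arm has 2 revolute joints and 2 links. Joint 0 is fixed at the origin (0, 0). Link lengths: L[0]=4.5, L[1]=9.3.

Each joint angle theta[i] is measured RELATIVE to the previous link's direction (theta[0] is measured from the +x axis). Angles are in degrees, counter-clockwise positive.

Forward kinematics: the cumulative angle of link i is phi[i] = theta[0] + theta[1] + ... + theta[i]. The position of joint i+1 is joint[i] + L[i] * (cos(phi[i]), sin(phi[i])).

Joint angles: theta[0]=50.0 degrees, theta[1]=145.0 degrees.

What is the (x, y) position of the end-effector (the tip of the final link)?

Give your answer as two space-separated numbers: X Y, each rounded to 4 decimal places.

joint[0] = (0.0000, 0.0000)  (base)
link 0: phi[0] = 50 = 50 deg
  cos(50 deg) = 0.6428, sin(50 deg) = 0.7660
  joint[1] = (0.0000, 0.0000) + 4.5 * (0.6428, 0.7660) = (0.0000 + 2.8925, 0.0000 + 3.4472) = (2.8925, 3.4472)
link 1: phi[1] = 50 + 145 = 195 deg
  cos(195 deg) = -0.9659, sin(195 deg) = -0.2588
  joint[2] = (2.8925, 3.4472) + 9.3 * (-0.9659, -0.2588) = (2.8925 + -8.9831, 3.4472 + -2.4070) = (-6.0906, 1.0402)
End effector: (-6.0906, 1.0402)

Answer: -6.0906 1.0402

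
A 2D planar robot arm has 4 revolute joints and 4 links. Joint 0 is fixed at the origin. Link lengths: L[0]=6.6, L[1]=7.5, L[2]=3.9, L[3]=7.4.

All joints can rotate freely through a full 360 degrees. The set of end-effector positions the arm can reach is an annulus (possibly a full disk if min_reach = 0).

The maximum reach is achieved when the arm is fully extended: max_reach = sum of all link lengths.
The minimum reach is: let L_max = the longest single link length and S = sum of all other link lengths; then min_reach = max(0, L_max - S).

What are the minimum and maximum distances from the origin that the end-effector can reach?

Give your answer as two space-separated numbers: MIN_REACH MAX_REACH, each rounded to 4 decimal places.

Link lengths: [6.6, 7.5, 3.9, 7.4]
max_reach = 6.6 + 7.5 + 3.9 + 7.4 = 25.4
L_max = max([6.6, 7.5, 3.9, 7.4]) = 7.5
S (sum of others) = 25.4 - 7.5 = 17.9
min_reach = max(0, 7.5 - 17.9) = max(0, -10.4) = 0

Answer: 0.0000 25.4000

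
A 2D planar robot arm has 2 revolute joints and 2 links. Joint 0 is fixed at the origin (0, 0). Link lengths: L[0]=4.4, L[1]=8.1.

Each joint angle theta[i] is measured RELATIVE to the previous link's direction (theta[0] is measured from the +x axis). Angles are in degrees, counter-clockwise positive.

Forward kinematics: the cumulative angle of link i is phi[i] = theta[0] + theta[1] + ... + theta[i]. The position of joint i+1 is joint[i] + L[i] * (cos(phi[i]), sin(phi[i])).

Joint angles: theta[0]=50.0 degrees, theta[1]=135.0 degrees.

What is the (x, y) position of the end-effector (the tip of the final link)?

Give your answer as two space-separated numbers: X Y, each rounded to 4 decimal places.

Answer: -5.2409 2.6646

Derivation:
joint[0] = (0.0000, 0.0000)  (base)
link 0: phi[0] = 50 = 50 deg
  cos(50 deg) = 0.6428, sin(50 deg) = 0.7660
  joint[1] = (0.0000, 0.0000) + 4.4 * (0.6428, 0.7660) = (0.0000 + 2.8283, 0.0000 + 3.3706) = (2.8283, 3.3706)
link 1: phi[1] = 50 + 135 = 185 deg
  cos(185 deg) = -0.9962, sin(185 deg) = -0.0872
  joint[2] = (2.8283, 3.3706) + 8.1 * (-0.9962, -0.0872) = (2.8283 + -8.0692, 3.3706 + -0.7060) = (-5.2409, 2.6646)
End effector: (-5.2409, 2.6646)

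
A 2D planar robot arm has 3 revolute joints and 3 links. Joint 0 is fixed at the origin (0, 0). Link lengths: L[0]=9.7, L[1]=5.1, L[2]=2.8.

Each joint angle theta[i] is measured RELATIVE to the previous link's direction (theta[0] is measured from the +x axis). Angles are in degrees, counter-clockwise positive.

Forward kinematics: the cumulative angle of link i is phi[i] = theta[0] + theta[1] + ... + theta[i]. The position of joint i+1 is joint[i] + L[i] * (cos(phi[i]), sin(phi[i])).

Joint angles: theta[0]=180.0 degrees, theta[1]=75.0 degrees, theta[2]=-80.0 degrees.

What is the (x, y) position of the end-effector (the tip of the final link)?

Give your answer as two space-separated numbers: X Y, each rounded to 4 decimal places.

joint[0] = (0.0000, 0.0000)  (base)
link 0: phi[0] = 180 = 180 deg
  cos(180 deg) = -1.0000, sin(180 deg) = 0.0000
  joint[1] = (0.0000, 0.0000) + 9.7 * (-1.0000, 0.0000) = (0.0000 + -9.7000, 0.0000 + 0.0000) = (-9.7000, 0.0000)
link 1: phi[1] = 180 + 75 = 255 deg
  cos(255 deg) = -0.2588, sin(255 deg) = -0.9659
  joint[2] = (-9.7000, 0.0000) + 5.1 * (-0.2588, -0.9659) = (-9.7000 + -1.3200, 0.0000 + -4.9262) = (-11.0200, -4.9262)
link 2: phi[2] = 180 + 75 + -80 = 175 deg
  cos(175 deg) = -0.9962, sin(175 deg) = 0.0872
  joint[3] = (-11.0200, -4.9262) + 2.8 * (-0.9962, 0.0872) = (-11.0200 + -2.7893, -4.9262 + 0.2440) = (-13.8093, -4.6822)
End effector: (-13.8093, -4.6822)

Answer: -13.8093 -4.6822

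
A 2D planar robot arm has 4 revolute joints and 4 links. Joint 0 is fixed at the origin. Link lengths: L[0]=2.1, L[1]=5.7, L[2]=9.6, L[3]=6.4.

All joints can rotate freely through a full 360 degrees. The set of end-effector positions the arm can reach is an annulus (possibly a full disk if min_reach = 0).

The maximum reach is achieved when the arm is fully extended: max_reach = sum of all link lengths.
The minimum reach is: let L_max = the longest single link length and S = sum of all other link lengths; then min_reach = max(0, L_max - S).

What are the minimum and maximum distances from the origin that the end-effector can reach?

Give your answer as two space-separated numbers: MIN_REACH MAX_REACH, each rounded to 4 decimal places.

Answer: 0.0000 23.8000

Derivation:
Link lengths: [2.1, 5.7, 9.6, 6.4]
max_reach = 2.1 + 5.7 + 9.6 + 6.4 = 23.8
L_max = max([2.1, 5.7, 9.6, 6.4]) = 9.6
S (sum of others) = 23.8 - 9.6 = 14.2
min_reach = max(0, 9.6 - 14.2) = max(0, -4.6) = 0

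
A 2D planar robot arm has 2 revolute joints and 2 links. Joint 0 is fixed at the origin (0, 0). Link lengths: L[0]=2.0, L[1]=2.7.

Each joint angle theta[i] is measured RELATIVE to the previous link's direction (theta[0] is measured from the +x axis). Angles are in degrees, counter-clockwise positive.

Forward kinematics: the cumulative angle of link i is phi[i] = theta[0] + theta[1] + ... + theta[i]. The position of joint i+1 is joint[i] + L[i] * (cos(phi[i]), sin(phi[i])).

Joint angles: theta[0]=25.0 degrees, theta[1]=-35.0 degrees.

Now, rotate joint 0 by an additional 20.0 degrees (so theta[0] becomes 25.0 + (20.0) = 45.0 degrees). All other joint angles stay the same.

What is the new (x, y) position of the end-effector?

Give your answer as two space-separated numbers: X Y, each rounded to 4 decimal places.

Answer: 4.0732 1.8831

Derivation:
joint[0] = (0.0000, 0.0000)  (base)
link 0: phi[0] = 45 = 45 deg
  cos(45 deg) = 0.7071, sin(45 deg) = 0.7071
  joint[1] = (0.0000, 0.0000) + 2 * (0.7071, 0.7071) = (0.0000 + 1.4142, 0.0000 + 1.4142) = (1.4142, 1.4142)
link 1: phi[1] = 45 + -35 = 10 deg
  cos(10 deg) = 0.9848, sin(10 deg) = 0.1736
  joint[2] = (1.4142, 1.4142) + 2.7 * (0.9848, 0.1736) = (1.4142 + 2.6590, 1.4142 + 0.4689) = (4.0732, 1.8831)
End effector: (4.0732, 1.8831)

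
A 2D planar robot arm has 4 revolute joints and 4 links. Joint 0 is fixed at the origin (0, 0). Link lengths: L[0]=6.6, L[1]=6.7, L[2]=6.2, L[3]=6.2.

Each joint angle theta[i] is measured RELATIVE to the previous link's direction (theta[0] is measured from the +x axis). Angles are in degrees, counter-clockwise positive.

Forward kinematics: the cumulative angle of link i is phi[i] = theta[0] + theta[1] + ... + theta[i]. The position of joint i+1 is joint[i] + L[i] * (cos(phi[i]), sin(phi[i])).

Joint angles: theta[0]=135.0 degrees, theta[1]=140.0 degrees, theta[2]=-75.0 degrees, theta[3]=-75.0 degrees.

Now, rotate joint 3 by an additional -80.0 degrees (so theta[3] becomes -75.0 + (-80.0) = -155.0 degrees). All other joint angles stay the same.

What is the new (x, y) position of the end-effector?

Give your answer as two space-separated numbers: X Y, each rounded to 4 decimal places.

Answer: -5.5250 0.2559

Derivation:
joint[0] = (0.0000, 0.0000)  (base)
link 0: phi[0] = 135 = 135 deg
  cos(135 deg) = -0.7071, sin(135 deg) = 0.7071
  joint[1] = (0.0000, 0.0000) + 6.6 * (-0.7071, 0.7071) = (0.0000 + -4.6669, 0.0000 + 4.6669) = (-4.6669, 4.6669)
link 1: phi[1] = 135 + 140 = 275 deg
  cos(275 deg) = 0.0872, sin(275 deg) = -0.9962
  joint[2] = (-4.6669, 4.6669) + 6.7 * (0.0872, -0.9962) = (-4.6669 + 0.5839, 4.6669 + -6.6745) = (-4.0830, -2.0076)
link 2: phi[2] = 135 + 140 + -75 = 200 deg
  cos(200 deg) = -0.9397, sin(200 deg) = -0.3420
  joint[3] = (-4.0830, -2.0076) + 6.2 * (-0.9397, -0.3420) = (-4.0830 + -5.8261, -2.0076 + -2.1205) = (-9.9091, -4.1281)
link 3: phi[3] = 135 + 140 + -75 + -155 = 45 deg
  cos(45 deg) = 0.7071, sin(45 deg) = 0.7071
  joint[4] = (-9.9091, -4.1281) + 6.2 * (0.7071, 0.7071) = (-9.9091 + 4.3841, -4.1281 + 4.3841) = (-5.5250, 0.2559)
End effector: (-5.5250, 0.2559)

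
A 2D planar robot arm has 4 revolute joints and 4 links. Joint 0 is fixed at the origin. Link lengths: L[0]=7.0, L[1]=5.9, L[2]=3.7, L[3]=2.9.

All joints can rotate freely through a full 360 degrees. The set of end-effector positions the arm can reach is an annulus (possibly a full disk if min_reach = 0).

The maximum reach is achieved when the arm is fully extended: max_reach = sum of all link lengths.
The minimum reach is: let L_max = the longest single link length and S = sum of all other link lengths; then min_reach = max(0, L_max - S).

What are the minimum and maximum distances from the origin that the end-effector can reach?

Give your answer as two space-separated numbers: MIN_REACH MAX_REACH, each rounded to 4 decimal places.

Link lengths: [7.0, 5.9, 3.7, 2.9]
max_reach = 7 + 5.9 + 3.7 + 2.9 = 19.5
L_max = max([7.0, 5.9, 3.7, 2.9]) = 7
S (sum of others) = 19.5 - 7 = 12.5
min_reach = max(0, 7 - 12.5) = max(0, -5.5) = 0

Answer: 0.0000 19.5000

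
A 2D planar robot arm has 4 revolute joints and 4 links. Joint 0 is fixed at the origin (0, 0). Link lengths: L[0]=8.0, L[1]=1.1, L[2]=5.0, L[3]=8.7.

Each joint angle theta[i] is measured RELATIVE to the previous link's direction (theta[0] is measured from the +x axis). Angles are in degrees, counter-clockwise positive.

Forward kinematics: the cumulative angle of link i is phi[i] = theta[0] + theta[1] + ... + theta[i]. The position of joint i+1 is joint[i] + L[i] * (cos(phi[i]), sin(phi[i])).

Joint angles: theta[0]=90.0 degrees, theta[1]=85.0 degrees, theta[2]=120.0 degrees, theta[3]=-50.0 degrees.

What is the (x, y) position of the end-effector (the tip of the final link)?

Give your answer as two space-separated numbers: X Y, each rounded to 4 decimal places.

Answer: -2.6595 -4.3205

Derivation:
joint[0] = (0.0000, 0.0000)  (base)
link 0: phi[0] = 90 = 90 deg
  cos(90 deg) = 0.0000, sin(90 deg) = 1.0000
  joint[1] = (0.0000, 0.0000) + 8 * (0.0000, 1.0000) = (0.0000 + 0.0000, 0.0000 + 8.0000) = (0.0000, 8.0000)
link 1: phi[1] = 90 + 85 = 175 deg
  cos(175 deg) = -0.9962, sin(175 deg) = 0.0872
  joint[2] = (0.0000, 8.0000) + 1.1 * (-0.9962, 0.0872) = (0.0000 + -1.0958, 8.0000 + 0.0959) = (-1.0958, 8.0959)
link 2: phi[2] = 90 + 85 + 120 = 295 deg
  cos(295 deg) = 0.4226, sin(295 deg) = -0.9063
  joint[3] = (-1.0958, 8.0959) + 5 * (0.4226, -0.9063) = (-1.0958 + 2.1131, 8.0959 + -4.5315) = (1.0173, 3.5643)
link 3: phi[3] = 90 + 85 + 120 + -50 = 245 deg
  cos(245 deg) = -0.4226, sin(245 deg) = -0.9063
  joint[4] = (1.0173, 3.5643) + 8.7 * (-0.4226, -0.9063) = (1.0173 + -3.6768, 3.5643 + -7.8849) = (-2.6595, -4.3205)
End effector: (-2.6595, -4.3205)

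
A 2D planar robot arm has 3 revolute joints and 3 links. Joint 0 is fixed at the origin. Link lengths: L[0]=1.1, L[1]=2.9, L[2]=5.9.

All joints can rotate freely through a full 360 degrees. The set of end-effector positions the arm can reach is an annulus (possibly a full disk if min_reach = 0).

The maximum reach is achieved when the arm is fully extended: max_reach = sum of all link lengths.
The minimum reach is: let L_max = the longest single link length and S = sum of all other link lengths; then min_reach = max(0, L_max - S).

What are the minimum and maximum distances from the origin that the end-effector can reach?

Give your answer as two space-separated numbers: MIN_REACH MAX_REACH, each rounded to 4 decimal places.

Answer: 1.9000 9.9000

Derivation:
Link lengths: [1.1, 2.9, 5.9]
max_reach = 1.1 + 2.9 + 5.9 = 9.9
L_max = max([1.1, 2.9, 5.9]) = 5.9
S (sum of others) = 9.9 - 5.9 = 4
min_reach = max(0, 5.9 - 4) = max(0, 1.9) = 1.9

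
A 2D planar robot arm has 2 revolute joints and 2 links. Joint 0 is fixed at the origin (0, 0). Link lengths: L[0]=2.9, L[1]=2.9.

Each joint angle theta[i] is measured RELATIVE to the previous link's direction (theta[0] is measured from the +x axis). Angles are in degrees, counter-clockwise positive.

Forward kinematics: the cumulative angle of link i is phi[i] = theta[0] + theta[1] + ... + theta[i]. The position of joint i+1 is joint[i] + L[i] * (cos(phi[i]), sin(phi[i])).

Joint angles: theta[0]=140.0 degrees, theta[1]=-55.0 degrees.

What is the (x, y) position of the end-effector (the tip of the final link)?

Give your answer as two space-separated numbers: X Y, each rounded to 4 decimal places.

joint[0] = (0.0000, 0.0000)  (base)
link 0: phi[0] = 140 = 140 deg
  cos(140 deg) = -0.7660, sin(140 deg) = 0.6428
  joint[1] = (0.0000, 0.0000) + 2.9 * (-0.7660, 0.6428) = (0.0000 + -2.2215, 0.0000 + 1.8641) = (-2.2215, 1.8641)
link 1: phi[1] = 140 + -55 = 85 deg
  cos(85 deg) = 0.0872, sin(85 deg) = 0.9962
  joint[2] = (-2.2215, 1.8641) + 2.9 * (0.0872, 0.9962) = (-2.2215 + 0.2528, 1.8641 + 2.8890) = (-1.9688, 4.7530)
End effector: (-1.9688, 4.7530)

Answer: -1.9688 4.7530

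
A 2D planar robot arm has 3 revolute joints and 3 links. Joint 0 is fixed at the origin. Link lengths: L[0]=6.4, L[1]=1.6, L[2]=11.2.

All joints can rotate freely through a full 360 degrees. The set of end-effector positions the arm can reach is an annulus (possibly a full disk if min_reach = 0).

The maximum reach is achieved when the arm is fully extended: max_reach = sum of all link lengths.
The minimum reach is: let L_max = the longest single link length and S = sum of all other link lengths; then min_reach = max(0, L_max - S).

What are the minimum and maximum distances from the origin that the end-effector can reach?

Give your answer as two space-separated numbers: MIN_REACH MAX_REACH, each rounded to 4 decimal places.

Answer: 3.2000 19.2000

Derivation:
Link lengths: [6.4, 1.6, 11.2]
max_reach = 6.4 + 1.6 + 11.2 = 19.2
L_max = max([6.4, 1.6, 11.2]) = 11.2
S (sum of others) = 19.2 - 11.2 = 8
min_reach = max(0, 11.2 - 8) = max(0, 3.2) = 3.2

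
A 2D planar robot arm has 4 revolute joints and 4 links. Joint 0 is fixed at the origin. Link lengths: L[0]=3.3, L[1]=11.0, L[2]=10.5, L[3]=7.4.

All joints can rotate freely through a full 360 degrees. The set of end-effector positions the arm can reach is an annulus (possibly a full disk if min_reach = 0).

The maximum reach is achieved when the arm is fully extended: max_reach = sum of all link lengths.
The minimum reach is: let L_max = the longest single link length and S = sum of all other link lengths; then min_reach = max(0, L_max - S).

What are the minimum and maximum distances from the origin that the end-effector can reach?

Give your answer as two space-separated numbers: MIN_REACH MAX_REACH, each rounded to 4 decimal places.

Answer: 0.0000 32.2000

Derivation:
Link lengths: [3.3, 11.0, 10.5, 7.4]
max_reach = 3.3 + 11 + 10.5 + 7.4 = 32.2
L_max = max([3.3, 11.0, 10.5, 7.4]) = 11
S (sum of others) = 32.2 - 11 = 21.2
min_reach = max(0, 11 - 21.2) = max(0, -10.2) = 0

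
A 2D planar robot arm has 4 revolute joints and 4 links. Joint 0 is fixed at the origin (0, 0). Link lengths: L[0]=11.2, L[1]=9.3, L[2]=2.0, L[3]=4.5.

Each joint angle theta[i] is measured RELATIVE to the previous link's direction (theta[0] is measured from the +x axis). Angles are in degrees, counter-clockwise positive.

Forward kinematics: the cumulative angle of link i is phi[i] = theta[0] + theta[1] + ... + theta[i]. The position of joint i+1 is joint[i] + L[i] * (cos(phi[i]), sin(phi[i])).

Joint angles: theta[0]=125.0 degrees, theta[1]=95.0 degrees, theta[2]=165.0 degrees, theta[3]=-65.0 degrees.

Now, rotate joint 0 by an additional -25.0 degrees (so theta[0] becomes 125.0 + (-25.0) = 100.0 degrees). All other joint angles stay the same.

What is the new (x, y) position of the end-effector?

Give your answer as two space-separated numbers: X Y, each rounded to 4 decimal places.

Answer: -7.0262 4.5444

Derivation:
joint[0] = (0.0000, 0.0000)  (base)
link 0: phi[0] = 100 = 100 deg
  cos(100 deg) = -0.1736, sin(100 deg) = 0.9848
  joint[1] = (0.0000, 0.0000) + 11.2 * (-0.1736, 0.9848) = (0.0000 + -1.9449, 0.0000 + 11.0298) = (-1.9449, 11.0298)
link 1: phi[1] = 100 + 95 = 195 deg
  cos(195 deg) = -0.9659, sin(195 deg) = -0.2588
  joint[2] = (-1.9449, 11.0298) + 9.3 * (-0.9659, -0.2588) = (-1.9449 + -8.9831, 11.0298 + -2.4070) = (-10.9280, 8.6228)
link 2: phi[2] = 100 + 95 + 165 = 360 deg
  cos(360 deg) = 1.0000, sin(360 deg) = -0.0000
  joint[3] = (-10.9280, 8.6228) + 2 * (1.0000, -0.0000) = (-10.9280 + 2.0000, 8.6228 + -0.0000) = (-8.9280, 8.6228)
link 3: phi[3] = 100 + 95 + 165 + -65 = 295 deg
  cos(295 deg) = 0.4226, sin(295 deg) = -0.9063
  joint[4] = (-8.9280, 8.6228) + 4.5 * (0.4226, -0.9063) = (-8.9280 + 1.9018, 8.6228 + -4.0784) = (-7.0262, 4.5444)
End effector: (-7.0262, 4.5444)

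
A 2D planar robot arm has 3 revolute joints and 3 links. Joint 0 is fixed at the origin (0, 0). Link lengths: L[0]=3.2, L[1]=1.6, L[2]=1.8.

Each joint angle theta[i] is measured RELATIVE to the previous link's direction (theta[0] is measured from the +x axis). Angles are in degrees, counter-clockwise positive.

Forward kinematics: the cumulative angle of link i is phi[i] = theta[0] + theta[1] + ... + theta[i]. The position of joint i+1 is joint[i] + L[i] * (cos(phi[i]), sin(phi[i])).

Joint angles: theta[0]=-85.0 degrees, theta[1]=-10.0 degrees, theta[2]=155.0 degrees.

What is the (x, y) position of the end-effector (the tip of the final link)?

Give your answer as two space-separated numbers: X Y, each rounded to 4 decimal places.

Answer: 1.0394 -3.2229

Derivation:
joint[0] = (0.0000, 0.0000)  (base)
link 0: phi[0] = -85 = -85 deg
  cos(-85 deg) = 0.0872, sin(-85 deg) = -0.9962
  joint[1] = (0.0000, 0.0000) + 3.2 * (0.0872, -0.9962) = (0.0000 + 0.2789, 0.0000 + -3.1878) = (0.2789, -3.1878)
link 1: phi[1] = -85 + -10 = -95 deg
  cos(-95 deg) = -0.0872, sin(-95 deg) = -0.9962
  joint[2] = (0.2789, -3.1878) + 1.6 * (-0.0872, -0.9962) = (0.2789 + -0.1394, -3.1878 + -1.5939) = (0.1394, -4.7817)
link 2: phi[2] = -85 + -10 + 155 = 60 deg
  cos(60 deg) = 0.5000, sin(60 deg) = 0.8660
  joint[3] = (0.1394, -4.7817) + 1.8 * (0.5000, 0.8660) = (0.1394 + 0.9000, -4.7817 + 1.5588) = (1.0394, -3.2229)
End effector: (1.0394, -3.2229)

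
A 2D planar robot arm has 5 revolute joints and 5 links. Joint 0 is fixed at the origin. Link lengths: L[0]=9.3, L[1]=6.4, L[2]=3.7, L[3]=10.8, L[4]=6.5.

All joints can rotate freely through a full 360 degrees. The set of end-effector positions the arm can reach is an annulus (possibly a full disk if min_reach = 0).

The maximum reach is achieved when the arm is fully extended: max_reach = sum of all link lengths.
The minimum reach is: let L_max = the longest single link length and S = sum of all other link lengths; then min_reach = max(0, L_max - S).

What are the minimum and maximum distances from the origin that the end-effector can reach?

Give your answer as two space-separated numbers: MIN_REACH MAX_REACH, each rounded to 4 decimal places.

Answer: 0.0000 36.7000

Derivation:
Link lengths: [9.3, 6.4, 3.7, 10.8, 6.5]
max_reach = 9.3 + 6.4 + 3.7 + 10.8 + 6.5 = 36.7
L_max = max([9.3, 6.4, 3.7, 10.8, 6.5]) = 10.8
S (sum of others) = 36.7 - 10.8 = 25.9
min_reach = max(0, 10.8 - 25.9) = max(0, -15.1) = 0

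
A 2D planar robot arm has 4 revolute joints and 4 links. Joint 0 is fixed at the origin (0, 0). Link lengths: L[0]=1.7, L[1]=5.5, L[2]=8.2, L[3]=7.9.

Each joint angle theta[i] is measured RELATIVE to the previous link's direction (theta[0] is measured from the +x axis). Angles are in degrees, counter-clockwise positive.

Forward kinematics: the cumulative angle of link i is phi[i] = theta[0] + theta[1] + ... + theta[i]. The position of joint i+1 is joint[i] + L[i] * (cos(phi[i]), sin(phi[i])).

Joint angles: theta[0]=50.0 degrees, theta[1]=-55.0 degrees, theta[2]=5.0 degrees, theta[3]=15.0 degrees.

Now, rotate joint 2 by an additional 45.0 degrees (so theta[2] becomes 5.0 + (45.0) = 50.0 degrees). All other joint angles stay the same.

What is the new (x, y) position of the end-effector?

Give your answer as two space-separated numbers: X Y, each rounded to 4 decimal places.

Answer: 16.3201 13.4628

Derivation:
joint[0] = (0.0000, 0.0000)  (base)
link 0: phi[0] = 50 = 50 deg
  cos(50 deg) = 0.6428, sin(50 deg) = 0.7660
  joint[1] = (0.0000, 0.0000) + 1.7 * (0.6428, 0.7660) = (0.0000 + 1.0927, 0.0000 + 1.3023) = (1.0927, 1.3023)
link 1: phi[1] = 50 + -55 = -5 deg
  cos(-5 deg) = 0.9962, sin(-5 deg) = -0.0872
  joint[2] = (1.0927, 1.3023) + 5.5 * (0.9962, -0.0872) = (1.0927 + 5.4791, 1.3023 + -0.4794) = (6.5718, 0.8229)
link 2: phi[2] = 50 + -55 + 50 = 45 deg
  cos(45 deg) = 0.7071, sin(45 deg) = 0.7071
  joint[3] = (6.5718, 0.8229) + 8.2 * (0.7071, 0.7071) = (6.5718 + 5.7983, 0.8229 + 5.7983) = (12.3701, 6.6212)
link 3: phi[3] = 50 + -55 + 50 + 15 = 60 deg
  cos(60 deg) = 0.5000, sin(60 deg) = 0.8660
  joint[4] = (12.3701, 6.6212) + 7.9 * (0.5000, 0.8660) = (12.3701 + 3.9500, 6.6212 + 6.8416) = (16.3201, 13.4628)
End effector: (16.3201, 13.4628)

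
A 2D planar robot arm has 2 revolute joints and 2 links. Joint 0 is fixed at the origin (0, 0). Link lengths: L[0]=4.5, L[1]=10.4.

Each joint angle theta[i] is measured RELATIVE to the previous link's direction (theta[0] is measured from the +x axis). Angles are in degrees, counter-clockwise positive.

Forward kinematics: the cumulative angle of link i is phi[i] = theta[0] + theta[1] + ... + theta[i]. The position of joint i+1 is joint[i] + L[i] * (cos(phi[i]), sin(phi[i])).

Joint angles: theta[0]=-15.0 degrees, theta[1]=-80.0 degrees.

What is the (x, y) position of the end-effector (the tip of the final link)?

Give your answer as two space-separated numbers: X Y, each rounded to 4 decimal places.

joint[0] = (0.0000, 0.0000)  (base)
link 0: phi[0] = -15 = -15 deg
  cos(-15 deg) = 0.9659, sin(-15 deg) = -0.2588
  joint[1] = (0.0000, 0.0000) + 4.5 * (0.9659, -0.2588) = (0.0000 + 4.3467, 0.0000 + -1.1647) = (4.3467, -1.1647)
link 1: phi[1] = -15 + -80 = -95 deg
  cos(-95 deg) = -0.0872, sin(-95 deg) = -0.9962
  joint[2] = (4.3467, -1.1647) + 10.4 * (-0.0872, -0.9962) = (4.3467 + -0.9064, -1.1647 + -10.3604) = (3.4402, -11.5251)
End effector: (3.4402, -11.5251)

Answer: 3.4402 -11.5251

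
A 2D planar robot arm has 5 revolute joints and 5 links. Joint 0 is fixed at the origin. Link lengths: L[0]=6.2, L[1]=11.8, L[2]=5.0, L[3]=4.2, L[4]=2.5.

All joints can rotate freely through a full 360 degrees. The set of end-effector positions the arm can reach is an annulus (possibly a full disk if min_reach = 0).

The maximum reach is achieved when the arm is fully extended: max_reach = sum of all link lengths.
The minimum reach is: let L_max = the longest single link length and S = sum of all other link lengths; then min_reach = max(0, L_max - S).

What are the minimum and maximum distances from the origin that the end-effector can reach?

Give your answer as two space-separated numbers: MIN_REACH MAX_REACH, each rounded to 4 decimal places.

Link lengths: [6.2, 11.8, 5.0, 4.2, 2.5]
max_reach = 6.2 + 11.8 + 5 + 4.2 + 2.5 = 29.7
L_max = max([6.2, 11.8, 5.0, 4.2, 2.5]) = 11.8
S (sum of others) = 29.7 - 11.8 = 17.9
min_reach = max(0, 11.8 - 17.9) = max(0, -6.1) = 0

Answer: 0.0000 29.7000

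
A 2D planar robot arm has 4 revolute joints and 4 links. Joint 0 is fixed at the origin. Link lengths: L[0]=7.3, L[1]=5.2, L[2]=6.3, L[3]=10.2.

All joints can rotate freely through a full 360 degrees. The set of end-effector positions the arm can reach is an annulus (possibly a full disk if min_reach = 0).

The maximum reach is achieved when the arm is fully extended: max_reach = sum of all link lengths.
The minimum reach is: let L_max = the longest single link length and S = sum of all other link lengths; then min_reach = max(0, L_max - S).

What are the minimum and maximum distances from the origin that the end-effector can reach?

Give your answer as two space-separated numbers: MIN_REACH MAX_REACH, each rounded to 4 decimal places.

Link lengths: [7.3, 5.2, 6.3, 10.2]
max_reach = 7.3 + 5.2 + 6.3 + 10.2 = 29
L_max = max([7.3, 5.2, 6.3, 10.2]) = 10.2
S (sum of others) = 29 - 10.2 = 18.8
min_reach = max(0, 10.2 - 18.8) = max(0, -8.6) = 0

Answer: 0.0000 29.0000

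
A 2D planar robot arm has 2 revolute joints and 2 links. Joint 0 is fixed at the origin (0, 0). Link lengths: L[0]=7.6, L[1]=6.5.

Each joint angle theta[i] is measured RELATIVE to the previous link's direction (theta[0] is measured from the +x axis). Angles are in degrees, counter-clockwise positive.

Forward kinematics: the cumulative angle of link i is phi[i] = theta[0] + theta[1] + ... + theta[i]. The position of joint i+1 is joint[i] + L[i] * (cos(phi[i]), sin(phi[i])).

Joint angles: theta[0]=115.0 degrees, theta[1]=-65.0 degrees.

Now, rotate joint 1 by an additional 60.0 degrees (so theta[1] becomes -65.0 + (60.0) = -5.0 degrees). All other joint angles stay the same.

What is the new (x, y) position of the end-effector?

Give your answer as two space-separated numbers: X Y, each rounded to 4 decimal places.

joint[0] = (0.0000, 0.0000)  (base)
link 0: phi[0] = 115 = 115 deg
  cos(115 deg) = -0.4226, sin(115 deg) = 0.9063
  joint[1] = (0.0000, 0.0000) + 7.6 * (-0.4226, 0.9063) = (0.0000 + -3.2119, 0.0000 + 6.8879) = (-3.2119, 6.8879)
link 1: phi[1] = 115 + -5 = 110 deg
  cos(110 deg) = -0.3420, sin(110 deg) = 0.9397
  joint[2] = (-3.2119, 6.8879) + 6.5 * (-0.3420, 0.9397) = (-3.2119 + -2.2231, 6.8879 + 6.1080) = (-5.4350, 12.9959)
End effector: (-5.4350, 12.9959)

Answer: -5.4350 12.9959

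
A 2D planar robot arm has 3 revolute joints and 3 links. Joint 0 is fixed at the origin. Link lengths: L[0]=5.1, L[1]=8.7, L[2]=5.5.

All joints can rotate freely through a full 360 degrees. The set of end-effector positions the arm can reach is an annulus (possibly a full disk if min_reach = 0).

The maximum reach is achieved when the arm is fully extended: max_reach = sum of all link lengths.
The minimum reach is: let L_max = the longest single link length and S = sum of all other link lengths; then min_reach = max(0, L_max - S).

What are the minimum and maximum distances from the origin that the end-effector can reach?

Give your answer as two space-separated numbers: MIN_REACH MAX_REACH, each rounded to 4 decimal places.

Link lengths: [5.1, 8.7, 5.5]
max_reach = 5.1 + 8.7 + 5.5 = 19.3
L_max = max([5.1, 8.7, 5.5]) = 8.7
S (sum of others) = 19.3 - 8.7 = 10.6
min_reach = max(0, 8.7 - 10.6) = max(0, -1.9) = 0

Answer: 0.0000 19.3000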